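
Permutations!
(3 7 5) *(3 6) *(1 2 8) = (1 2 8)(3 7 5 6) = [0, 2, 8, 7, 4, 6, 3, 5, 1]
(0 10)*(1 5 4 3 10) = (0 1 5 4 3 10) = [1, 5, 2, 10, 3, 4, 6, 7, 8, 9, 0]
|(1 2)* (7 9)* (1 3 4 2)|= |(2 3 4)(7 9)|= 6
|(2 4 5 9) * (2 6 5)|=|(2 4)(5 9 6)|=6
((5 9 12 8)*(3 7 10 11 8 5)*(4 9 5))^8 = (3 11 7 8 10)(4 12 9)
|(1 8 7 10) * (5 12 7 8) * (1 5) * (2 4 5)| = |(2 4 5 12 7 10)| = 6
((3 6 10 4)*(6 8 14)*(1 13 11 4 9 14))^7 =((1 13 11 4 3 8)(6 10 9 14))^7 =(1 13 11 4 3 8)(6 14 9 10)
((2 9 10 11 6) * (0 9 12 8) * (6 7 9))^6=(0 6 2 12 8)(7 10)(9 11)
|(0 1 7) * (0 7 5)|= |(7)(0 1 5)|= 3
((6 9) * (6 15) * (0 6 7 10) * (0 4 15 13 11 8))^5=((0 6 9 13 11 8)(4 15 7 10))^5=(0 8 11 13 9 6)(4 15 7 10)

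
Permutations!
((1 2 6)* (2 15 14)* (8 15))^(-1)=((1 8 15 14 2 6))^(-1)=(1 6 2 14 15 8)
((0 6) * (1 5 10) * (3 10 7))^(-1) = ((0 6)(1 5 7 3 10))^(-1) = (0 6)(1 10 3 7 5)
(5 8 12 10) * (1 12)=(1 12 10 5 8)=[0, 12, 2, 3, 4, 8, 6, 7, 1, 9, 5, 11, 10]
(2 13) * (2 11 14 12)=(2 13 11 14 12)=[0, 1, 13, 3, 4, 5, 6, 7, 8, 9, 10, 14, 2, 11, 12]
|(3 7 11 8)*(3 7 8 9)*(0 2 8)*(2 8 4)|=6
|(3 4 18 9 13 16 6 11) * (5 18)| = 9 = |(3 4 5 18 9 13 16 6 11)|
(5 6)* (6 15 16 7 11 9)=(5 15 16 7 11 9 6)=[0, 1, 2, 3, 4, 15, 5, 11, 8, 6, 10, 9, 12, 13, 14, 16, 7]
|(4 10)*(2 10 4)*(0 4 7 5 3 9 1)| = 14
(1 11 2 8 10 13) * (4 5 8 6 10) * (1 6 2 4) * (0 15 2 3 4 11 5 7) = [15, 5, 3, 4, 7, 8, 10, 0, 1, 9, 13, 11, 12, 6, 14, 2] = (0 15 2 3 4 7)(1 5 8)(6 10 13)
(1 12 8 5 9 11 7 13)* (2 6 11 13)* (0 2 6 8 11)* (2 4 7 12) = [4, 2, 8, 3, 7, 9, 0, 6, 5, 13, 10, 12, 11, 1] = (0 4 7 6)(1 2 8 5 9 13)(11 12)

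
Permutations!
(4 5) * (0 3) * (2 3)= (0 2 3)(4 5)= [2, 1, 3, 0, 5, 4]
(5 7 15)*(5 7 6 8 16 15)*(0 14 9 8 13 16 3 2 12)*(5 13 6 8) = (0 14 9 5 8 3 2 12)(7 13 16 15) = [14, 1, 12, 2, 4, 8, 6, 13, 3, 5, 10, 11, 0, 16, 9, 7, 15]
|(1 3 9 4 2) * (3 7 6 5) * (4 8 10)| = |(1 7 6 5 3 9 8 10 4 2)| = 10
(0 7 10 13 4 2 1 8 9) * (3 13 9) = (0 7 10 9)(1 8 3 13 4 2) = [7, 8, 1, 13, 2, 5, 6, 10, 3, 0, 9, 11, 12, 4]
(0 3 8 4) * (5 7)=[3, 1, 2, 8, 0, 7, 6, 5, 4]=(0 3 8 4)(5 7)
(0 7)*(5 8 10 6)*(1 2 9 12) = [7, 2, 9, 3, 4, 8, 5, 0, 10, 12, 6, 11, 1] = (0 7)(1 2 9 12)(5 8 10 6)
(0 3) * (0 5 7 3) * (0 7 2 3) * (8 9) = (0 7)(2 3 5)(8 9) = [7, 1, 3, 5, 4, 2, 6, 0, 9, 8]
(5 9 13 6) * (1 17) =(1 17)(5 9 13 6) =[0, 17, 2, 3, 4, 9, 5, 7, 8, 13, 10, 11, 12, 6, 14, 15, 16, 1]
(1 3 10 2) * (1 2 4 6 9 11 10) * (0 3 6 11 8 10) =[3, 6, 2, 1, 11, 5, 9, 7, 10, 8, 4, 0] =(0 3 1 6 9 8 10 4 11)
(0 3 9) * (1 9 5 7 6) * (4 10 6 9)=(0 3 5 7 9)(1 4 10 6)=[3, 4, 2, 5, 10, 7, 1, 9, 8, 0, 6]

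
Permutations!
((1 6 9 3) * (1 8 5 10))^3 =((1 6 9 3 8 5 10))^3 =(1 3 10 9 5 6 8)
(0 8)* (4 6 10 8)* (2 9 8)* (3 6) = (0 4 3 6 10 2 9 8) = [4, 1, 9, 6, 3, 5, 10, 7, 0, 8, 2]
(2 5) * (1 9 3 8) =(1 9 3 8)(2 5) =[0, 9, 5, 8, 4, 2, 6, 7, 1, 3]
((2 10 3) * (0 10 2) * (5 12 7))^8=((0 10 3)(5 12 7))^8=(0 3 10)(5 7 12)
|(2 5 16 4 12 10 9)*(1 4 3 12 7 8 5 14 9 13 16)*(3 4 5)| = 24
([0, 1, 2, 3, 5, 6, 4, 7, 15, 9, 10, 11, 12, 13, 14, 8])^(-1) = (4 6 5)(8 15)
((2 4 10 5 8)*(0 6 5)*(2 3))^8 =(10)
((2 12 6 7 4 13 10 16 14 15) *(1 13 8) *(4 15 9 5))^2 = ((1 13 10 16 14 9 5 4 8)(2 12 6 7 15))^2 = (1 10 14 5 8 13 16 9 4)(2 6 15 12 7)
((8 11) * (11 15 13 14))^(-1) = (8 11 14 13 15)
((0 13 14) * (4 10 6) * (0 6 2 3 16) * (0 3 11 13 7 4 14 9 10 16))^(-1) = ((0 7 4 16 3)(2 11 13 9 10)(6 14))^(-1) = (0 3 16 4 7)(2 10 9 13 11)(6 14)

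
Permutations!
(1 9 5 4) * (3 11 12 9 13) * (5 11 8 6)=(1 13 3 8 6 5 4)(9 11 12)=[0, 13, 2, 8, 1, 4, 5, 7, 6, 11, 10, 12, 9, 3]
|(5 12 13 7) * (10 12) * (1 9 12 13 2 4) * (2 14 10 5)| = 9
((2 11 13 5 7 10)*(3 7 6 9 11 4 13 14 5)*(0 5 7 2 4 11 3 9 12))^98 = (0 6)(2 3 9 13 4 10 7 14 11)(5 12)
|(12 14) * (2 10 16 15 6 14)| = 7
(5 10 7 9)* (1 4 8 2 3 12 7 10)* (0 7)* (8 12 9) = [7, 4, 3, 9, 12, 1, 6, 8, 2, 5, 10, 11, 0] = (0 7 8 2 3 9 5 1 4 12)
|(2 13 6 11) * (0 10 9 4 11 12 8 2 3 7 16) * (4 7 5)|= 20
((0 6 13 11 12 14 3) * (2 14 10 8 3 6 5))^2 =(0 2 6 11 10 3 5 14 13 12 8)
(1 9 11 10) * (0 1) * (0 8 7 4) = (0 1 9 11 10 8 7 4) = [1, 9, 2, 3, 0, 5, 6, 4, 7, 11, 8, 10]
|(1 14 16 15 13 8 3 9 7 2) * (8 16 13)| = 10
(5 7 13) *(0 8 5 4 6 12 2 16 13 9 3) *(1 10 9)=(0 8 5 7 1 10 9 3)(2 16 13 4 6 12)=[8, 10, 16, 0, 6, 7, 12, 1, 5, 3, 9, 11, 2, 4, 14, 15, 13]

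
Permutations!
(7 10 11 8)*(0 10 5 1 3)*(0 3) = (0 10 11 8 7 5 1) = [10, 0, 2, 3, 4, 1, 6, 5, 7, 9, 11, 8]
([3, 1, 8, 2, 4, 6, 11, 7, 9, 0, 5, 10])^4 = (11)(0 9 8 2 3)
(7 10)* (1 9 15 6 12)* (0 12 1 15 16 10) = (0 12 15 6 1 9 16 10 7) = [12, 9, 2, 3, 4, 5, 1, 0, 8, 16, 7, 11, 15, 13, 14, 6, 10]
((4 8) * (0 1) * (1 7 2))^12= ((0 7 2 1)(4 8))^12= (8)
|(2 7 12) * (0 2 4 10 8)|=7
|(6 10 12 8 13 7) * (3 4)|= 6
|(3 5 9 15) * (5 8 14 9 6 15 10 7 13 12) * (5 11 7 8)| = 4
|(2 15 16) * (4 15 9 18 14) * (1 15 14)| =6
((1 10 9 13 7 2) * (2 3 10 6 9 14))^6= (1 10 13)(2 3 9)(6 14 7)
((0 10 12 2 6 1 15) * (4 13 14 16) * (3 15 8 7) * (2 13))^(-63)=(0 2)(1 12)(3 16)(4 15)(6 10)(7 14)(8 13)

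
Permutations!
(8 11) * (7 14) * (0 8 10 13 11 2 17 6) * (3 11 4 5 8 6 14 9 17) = (0 6)(2 3 11 10 13 4 5 8)(7 9 17 14) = [6, 1, 3, 11, 5, 8, 0, 9, 2, 17, 13, 10, 12, 4, 7, 15, 16, 14]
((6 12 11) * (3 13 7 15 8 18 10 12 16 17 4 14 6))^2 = ((3 13 7 15 8 18 10 12 11)(4 14 6 16 17))^2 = (3 7 8 10 11 13 15 18 12)(4 6 17 14 16)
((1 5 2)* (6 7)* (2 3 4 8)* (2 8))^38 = ((8)(1 5 3 4 2)(6 7))^38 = (8)(1 4 5 2 3)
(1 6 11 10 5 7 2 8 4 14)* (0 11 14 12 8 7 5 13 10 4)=[11, 6, 7, 3, 12, 5, 14, 2, 0, 9, 13, 4, 8, 10, 1]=(0 11 4 12 8)(1 6 14)(2 7)(10 13)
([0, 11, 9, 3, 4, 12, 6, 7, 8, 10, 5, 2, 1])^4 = (1 10 11 5 2 12 9)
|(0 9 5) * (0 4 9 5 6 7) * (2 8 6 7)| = |(0 5 4 9 7)(2 8 6)| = 15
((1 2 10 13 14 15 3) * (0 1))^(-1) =((0 1 2 10 13 14 15 3))^(-1) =(0 3 15 14 13 10 2 1)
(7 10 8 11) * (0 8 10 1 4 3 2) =(0 8 11 7 1 4 3 2) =[8, 4, 0, 2, 3, 5, 6, 1, 11, 9, 10, 7]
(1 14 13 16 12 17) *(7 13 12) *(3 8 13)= (1 14 12 17)(3 8 13 16 7)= [0, 14, 2, 8, 4, 5, 6, 3, 13, 9, 10, 11, 17, 16, 12, 15, 7, 1]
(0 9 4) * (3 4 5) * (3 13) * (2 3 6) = (0 9 5 13 6 2 3 4) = [9, 1, 3, 4, 0, 13, 2, 7, 8, 5, 10, 11, 12, 6]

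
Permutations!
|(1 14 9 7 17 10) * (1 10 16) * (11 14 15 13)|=|(1 15 13 11 14 9 7 17 16)|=9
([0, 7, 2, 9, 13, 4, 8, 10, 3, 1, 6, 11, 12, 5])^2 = [0, 10, 2, 1, 5, 13, 3, 6, 9, 7, 8, 11, 12, 4]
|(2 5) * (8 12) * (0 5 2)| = 2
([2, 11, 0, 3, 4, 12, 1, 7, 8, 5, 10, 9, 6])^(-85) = [2, 6, 0, 3, 4, 9, 12, 7, 8, 11, 10, 1, 5]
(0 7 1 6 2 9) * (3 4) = (0 7 1 6 2 9)(3 4) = [7, 6, 9, 4, 3, 5, 2, 1, 8, 0]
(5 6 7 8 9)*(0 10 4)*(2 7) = (0 10 4)(2 7 8 9 5 6) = [10, 1, 7, 3, 0, 6, 2, 8, 9, 5, 4]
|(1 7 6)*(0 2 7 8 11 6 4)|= 4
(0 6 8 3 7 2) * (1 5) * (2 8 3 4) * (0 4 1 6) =[0, 5, 4, 7, 2, 6, 3, 8, 1] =(1 5 6 3 7 8)(2 4)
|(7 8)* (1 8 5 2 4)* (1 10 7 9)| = 15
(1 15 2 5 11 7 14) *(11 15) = (1 11 7 14)(2 5 15) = [0, 11, 5, 3, 4, 15, 6, 14, 8, 9, 10, 7, 12, 13, 1, 2]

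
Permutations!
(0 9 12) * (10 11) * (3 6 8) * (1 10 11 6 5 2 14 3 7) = (0 9 12)(1 10 6 8 7)(2 14 3 5) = [9, 10, 14, 5, 4, 2, 8, 1, 7, 12, 6, 11, 0, 13, 3]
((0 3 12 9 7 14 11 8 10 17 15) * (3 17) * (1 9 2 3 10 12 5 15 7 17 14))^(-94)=(0 2 14 3 11 5 8 15 12)(1 17)(7 9)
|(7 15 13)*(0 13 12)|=5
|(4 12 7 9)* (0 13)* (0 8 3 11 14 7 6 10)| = |(0 13 8 3 11 14 7 9 4 12 6 10)| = 12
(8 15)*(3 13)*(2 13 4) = (2 13 3 4)(8 15) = [0, 1, 13, 4, 2, 5, 6, 7, 15, 9, 10, 11, 12, 3, 14, 8]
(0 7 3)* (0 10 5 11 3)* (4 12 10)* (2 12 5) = [7, 1, 12, 4, 5, 11, 6, 0, 8, 9, 2, 3, 10] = (0 7)(2 12 10)(3 4 5 11)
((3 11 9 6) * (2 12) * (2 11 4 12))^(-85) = ((3 4 12 11 9 6))^(-85) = (3 6 9 11 12 4)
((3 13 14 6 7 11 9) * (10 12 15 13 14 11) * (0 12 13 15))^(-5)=((15)(0 12)(3 14 6 7 10 13 11 9))^(-5)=(15)(0 12)(3 7 11 14 10 9 6 13)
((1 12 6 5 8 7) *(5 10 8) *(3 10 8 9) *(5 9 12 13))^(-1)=((1 13 5 9 3 10 12 6 8 7))^(-1)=(1 7 8 6 12 10 3 9 5 13)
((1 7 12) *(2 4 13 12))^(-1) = (1 12 13 4 2 7)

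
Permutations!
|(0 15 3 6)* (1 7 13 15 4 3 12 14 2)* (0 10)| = |(0 4 3 6 10)(1 7 13 15 12 14 2)| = 35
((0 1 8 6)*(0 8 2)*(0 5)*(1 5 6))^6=((0 5)(1 2 6 8))^6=(1 6)(2 8)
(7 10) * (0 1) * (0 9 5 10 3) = (0 1 9 5 10 7 3) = [1, 9, 2, 0, 4, 10, 6, 3, 8, 5, 7]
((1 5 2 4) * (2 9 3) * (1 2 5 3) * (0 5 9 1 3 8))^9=((0 5 1 8)(2 4)(3 9))^9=(0 5 1 8)(2 4)(3 9)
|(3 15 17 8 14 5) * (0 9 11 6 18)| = 30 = |(0 9 11 6 18)(3 15 17 8 14 5)|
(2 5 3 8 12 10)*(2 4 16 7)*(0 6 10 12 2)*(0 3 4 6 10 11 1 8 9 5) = [10, 8, 0, 9, 16, 4, 11, 3, 2, 5, 6, 1, 12, 13, 14, 15, 7] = (0 10 6 11 1 8 2)(3 9 5 4 16 7)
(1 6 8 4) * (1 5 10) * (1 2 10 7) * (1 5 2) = (1 6 8 4 2 10)(5 7) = [0, 6, 10, 3, 2, 7, 8, 5, 4, 9, 1]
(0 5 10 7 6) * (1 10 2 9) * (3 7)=(0 5 2 9 1 10 3 7 6)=[5, 10, 9, 7, 4, 2, 0, 6, 8, 1, 3]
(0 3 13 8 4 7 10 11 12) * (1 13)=(0 3 1 13 8 4 7 10 11 12)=[3, 13, 2, 1, 7, 5, 6, 10, 4, 9, 11, 12, 0, 8]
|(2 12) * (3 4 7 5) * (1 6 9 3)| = 14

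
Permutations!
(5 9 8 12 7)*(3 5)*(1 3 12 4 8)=(1 3 5 9)(4 8)(7 12)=[0, 3, 2, 5, 8, 9, 6, 12, 4, 1, 10, 11, 7]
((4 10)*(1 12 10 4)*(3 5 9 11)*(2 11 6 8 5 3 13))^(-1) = (1 10 12)(2 13 11)(5 8 6 9)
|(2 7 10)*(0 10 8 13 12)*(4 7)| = |(0 10 2 4 7 8 13 12)| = 8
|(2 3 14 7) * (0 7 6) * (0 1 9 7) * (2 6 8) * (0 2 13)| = 12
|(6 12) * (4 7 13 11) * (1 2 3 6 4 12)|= |(1 2 3 6)(4 7 13 11 12)|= 20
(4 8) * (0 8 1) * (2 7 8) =(0 2 7 8 4 1) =[2, 0, 7, 3, 1, 5, 6, 8, 4]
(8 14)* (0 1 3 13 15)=(0 1 3 13 15)(8 14)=[1, 3, 2, 13, 4, 5, 6, 7, 14, 9, 10, 11, 12, 15, 8, 0]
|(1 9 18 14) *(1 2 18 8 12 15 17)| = 6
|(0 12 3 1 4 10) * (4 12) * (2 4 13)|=|(0 13 2 4 10)(1 12 3)|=15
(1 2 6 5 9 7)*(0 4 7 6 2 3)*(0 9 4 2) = (0 2)(1 3 9 6 5 4 7) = [2, 3, 0, 9, 7, 4, 5, 1, 8, 6]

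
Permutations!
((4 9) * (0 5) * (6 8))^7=((0 5)(4 9)(6 8))^7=(0 5)(4 9)(6 8)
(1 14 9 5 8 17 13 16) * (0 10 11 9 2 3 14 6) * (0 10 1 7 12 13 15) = (0 1 6 10 11 9 5 8 17 15)(2 3 14)(7 12 13 16) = [1, 6, 3, 14, 4, 8, 10, 12, 17, 5, 11, 9, 13, 16, 2, 0, 7, 15]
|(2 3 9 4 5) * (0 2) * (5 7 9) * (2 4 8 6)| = |(0 4 7 9 8 6 2 3 5)| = 9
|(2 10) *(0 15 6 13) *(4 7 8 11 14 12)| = |(0 15 6 13)(2 10)(4 7 8 11 14 12)| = 12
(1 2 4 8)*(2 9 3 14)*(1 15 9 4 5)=(1 4 8 15 9 3 14 2 5)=[0, 4, 5, 14, 8, 1, 6, 7, 15, 3, 10, 11, 12, 13, 2, 9]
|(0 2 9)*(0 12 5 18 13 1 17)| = 9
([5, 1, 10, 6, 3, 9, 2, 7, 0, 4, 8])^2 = (0 9 3 2 8 5 4 6 10)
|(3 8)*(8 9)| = |(3 9 8)| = 3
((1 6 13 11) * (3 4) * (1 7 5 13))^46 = (5 11)(7 13)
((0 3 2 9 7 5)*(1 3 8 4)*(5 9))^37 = (0 4 3 5 8 1 2)(7 9)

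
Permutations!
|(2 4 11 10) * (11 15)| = |(2 4 15 11 10)| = 5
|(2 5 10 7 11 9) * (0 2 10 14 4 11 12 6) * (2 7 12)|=11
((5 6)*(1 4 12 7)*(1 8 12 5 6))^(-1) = ((1 4 5)(7 8 12))^(-1) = (1 5 4)(7 12 8)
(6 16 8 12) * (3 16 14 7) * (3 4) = (3 16 8 12 6 14 7 4) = [0, 1, 2, 16, 3, 5, 14, 4, 12, 9, 10, 11, 6, 13, 7, 15, 8]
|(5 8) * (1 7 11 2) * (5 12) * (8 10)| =4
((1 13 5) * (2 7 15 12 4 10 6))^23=(1 5 13)(2 15 4 6 7 12 10)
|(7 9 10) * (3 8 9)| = |(3 8 9 10 7)| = 5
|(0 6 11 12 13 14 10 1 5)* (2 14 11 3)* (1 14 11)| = |(0 6 3 2 11 12 13 1 5)(10 14)| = 18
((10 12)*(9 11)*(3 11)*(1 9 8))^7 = ((1 9 3 11 8)(10 12))^7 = (1 3 8 9 11)(10 12)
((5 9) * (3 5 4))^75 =(3 4 9 5)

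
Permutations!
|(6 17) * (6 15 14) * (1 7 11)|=|(1 7 11)(6 17 15 14)|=12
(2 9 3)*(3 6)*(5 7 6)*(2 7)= (2 9 5)(3 7 6)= [0, 1, 9, 7, 4, 2, 3, 6, 8, 5]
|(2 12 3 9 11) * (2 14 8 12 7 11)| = 8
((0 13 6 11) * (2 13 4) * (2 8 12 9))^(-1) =((0 4 8 12 9 2 13 6 11))^(-1) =(0 11 6 13 2 9 12 8 4)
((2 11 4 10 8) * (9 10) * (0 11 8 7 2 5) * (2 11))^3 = ((0 2 8 5)(4 9 10 7 11))^3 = (0 5 8 2)(4 7 9 11 10)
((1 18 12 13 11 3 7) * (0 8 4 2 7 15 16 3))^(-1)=(0 11 13 12 18 1 7 2 4 8)(3 16 15)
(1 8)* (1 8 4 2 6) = (8)(1 4 2 6) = [0, 4, 6, 3, 2, 5, 1, 7, 8]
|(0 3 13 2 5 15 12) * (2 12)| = |(0 3 13 12)(2 5 15)| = 12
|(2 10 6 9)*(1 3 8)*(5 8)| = 4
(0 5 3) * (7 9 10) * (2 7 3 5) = (0 2 7 9 10 3) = [2, 1, 7, 0, 4, 5, 6, 9, 8, 10, 3]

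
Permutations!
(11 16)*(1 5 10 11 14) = (1 5 10 11 16 14) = [0, 5, 2, 3, 4, 10, 6, 7, 8, 9, 11, 16, 12, 13, 1, 15, 14]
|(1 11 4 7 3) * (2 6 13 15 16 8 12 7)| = 12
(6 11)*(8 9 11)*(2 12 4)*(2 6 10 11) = (2 12 4 6 8 9)(10 11) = [0, 1, 12, 3, 6, 5, 8, 7, 9, 2, 11, 10, 4]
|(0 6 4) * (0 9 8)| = |(0 6 4 9 8)| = 5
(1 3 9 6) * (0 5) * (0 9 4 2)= (0 5 9 6 1 3 4 2)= [5, 3, 0, 4, 2, 9, 1, 7, 8, 6]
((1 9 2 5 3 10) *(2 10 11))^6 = ((1 9 10)(2 5 3 11))^6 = (2 3)(5 11)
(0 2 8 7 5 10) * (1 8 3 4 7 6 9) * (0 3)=[2, 8, 0, 4, 7, 10, 9, 5, 6, 1, 3]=(0 2)(1 8 6 9)(3 4 7 5 10)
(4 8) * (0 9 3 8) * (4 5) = (0 9 3 8 5 4) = [9, 1, 2, 8, 0, 4, 6, 7, 5, 3]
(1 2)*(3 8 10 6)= [0, 2, 1, 8, 4, 5, 3, 7, 10, 9, 6]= (1 2)(3 8 10 6)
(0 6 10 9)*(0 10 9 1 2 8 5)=(0 6 9 10 1 2 8 5)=[6, 2, 8, 3, 4, 0, 9, 7, 5, 10, 1]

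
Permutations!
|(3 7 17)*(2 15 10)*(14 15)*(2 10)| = |(2 14 15)(3 7 17)| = 3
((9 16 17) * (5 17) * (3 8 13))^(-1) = (3 13 8)(5 16 9 17)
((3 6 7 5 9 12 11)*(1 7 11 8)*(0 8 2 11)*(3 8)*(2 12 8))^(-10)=(12)(0 6 3)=((12)(0 3 6)(1 7 5 9 8)(2 11))^(-10)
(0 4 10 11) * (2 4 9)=(0 9 2 4 10 11)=[9, 1, 4, 3, 10, 5, 6, 7, 8, 2, 11, 0]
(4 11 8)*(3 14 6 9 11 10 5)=(3 14 6 9 11 8 4 10 5)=[0, 1, 2, 14, 10, 3, 9, 7, 4, 11, 5, 8, 12, 13, 6]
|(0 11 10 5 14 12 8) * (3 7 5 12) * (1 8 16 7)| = 11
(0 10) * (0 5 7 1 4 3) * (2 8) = (0 10 5 7 1 4 3)(2 8) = [10, 4, 8, 0, 3, 7, 6, 1, 2, 9, 5]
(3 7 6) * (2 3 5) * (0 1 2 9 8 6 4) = (0 1 2 3 7 4)(5 9 8 6) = [1, 2, 3, 7, 0, 9, 5, 4, 6, 8]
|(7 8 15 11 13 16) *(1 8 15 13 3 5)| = 9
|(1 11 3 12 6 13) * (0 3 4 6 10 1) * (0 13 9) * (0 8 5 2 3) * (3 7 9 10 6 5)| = 12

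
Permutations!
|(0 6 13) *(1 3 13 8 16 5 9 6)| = |(0 1 3 13)(5 9 6 8 16)| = 20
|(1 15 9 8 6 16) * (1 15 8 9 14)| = |(1 8 6 16 15 14)| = 6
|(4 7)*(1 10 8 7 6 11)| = 7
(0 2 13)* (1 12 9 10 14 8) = (0 2 13)(1 12 9 10 14 8) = [2, 12, 13, 3, 4, 5, 6, 7, 1, 10, 14, 11, 9, 0, 8]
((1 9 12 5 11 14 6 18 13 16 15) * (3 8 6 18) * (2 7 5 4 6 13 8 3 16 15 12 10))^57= (1 8 11 2)(4 6 16 12)(5 10 15 18)(7 9 13 14)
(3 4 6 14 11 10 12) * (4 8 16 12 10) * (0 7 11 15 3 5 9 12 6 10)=[7, 1, 2, 8, 10, 9, 14, 11, 16, 12, 0, 4, 5, 13, 15, 3, 6]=(0 7 11 4 10)(3 8 16 6 14 15)(5 9 12)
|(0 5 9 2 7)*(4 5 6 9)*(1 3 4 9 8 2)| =5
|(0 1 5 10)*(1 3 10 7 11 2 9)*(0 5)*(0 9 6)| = |(0 3 10 5 7 11 2 6)(1 9)| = 8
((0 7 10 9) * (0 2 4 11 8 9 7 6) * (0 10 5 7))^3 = ((0 6 10)(2 4 11 8 9)(5 7))^3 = (2 8 4 9 11)(5 7)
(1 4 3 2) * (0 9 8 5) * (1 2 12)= (0 9 8 5)(1 4 3 12)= [9, 4, 2, 12, 3, 0, 6, 7, 5, 8, 10, 11, 1]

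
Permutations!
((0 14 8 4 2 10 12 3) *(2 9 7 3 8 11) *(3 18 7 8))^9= (0 11 10 3 14 2 12)(7 18)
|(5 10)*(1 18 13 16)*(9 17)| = 4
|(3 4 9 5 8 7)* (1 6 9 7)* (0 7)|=20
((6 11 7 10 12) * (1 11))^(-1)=(1 6 12 10 7 11)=((1 11 7 10 12 6))^(-1)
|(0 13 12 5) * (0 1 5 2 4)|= 10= |(0 13 12 2 4)(1 5)|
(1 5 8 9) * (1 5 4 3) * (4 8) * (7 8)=(1 7 8 9 5 4 3)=[0, 7, 2, 1, 3, 4, 6, 8, 9, 5]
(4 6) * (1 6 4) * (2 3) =(1 6)(2 3) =[0, 6, 3, 2, 4, 5, 1]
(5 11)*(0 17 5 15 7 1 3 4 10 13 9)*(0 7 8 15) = (0 17 5 11)(1 3 4 10 13 9 7)(8 15) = [17, 3, 2, 4, 10, 11, 6, 1, 15, 7, 13, 0, 12, 9, 14, 8, 16, 5]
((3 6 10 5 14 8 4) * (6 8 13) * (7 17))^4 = (17)(3 8 4)(5 10 6 13 14)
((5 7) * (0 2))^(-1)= ((0 2)(5 7))^(-1)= (0 2)(5 7)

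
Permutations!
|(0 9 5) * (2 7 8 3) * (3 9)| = 7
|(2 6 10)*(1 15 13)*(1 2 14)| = 7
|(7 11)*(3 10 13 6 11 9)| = 7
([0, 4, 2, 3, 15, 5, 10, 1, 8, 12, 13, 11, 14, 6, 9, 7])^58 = [0, 15, 2, 3, 7, 5, 10, 4, 8, 12, 13, 11, 14, 6, 9, 1]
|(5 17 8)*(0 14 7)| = |(0 14 7)(5 17 8)| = 3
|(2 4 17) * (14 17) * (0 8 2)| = |(0 8 2 4 14 17)| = 6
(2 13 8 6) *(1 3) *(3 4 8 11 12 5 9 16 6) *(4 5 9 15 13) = (1 5 15 13 11 12 9 16 6 2 4 8 3) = [0, 5, 4, 1, 8, 15, 2, 7, 3, 16, 10, 12, 9, 11, 14, 13, 6]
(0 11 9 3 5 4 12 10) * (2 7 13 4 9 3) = (0 11 3 5 9 2 7 13 4 12 10) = [11, 1, 7, 5, 12, 9, 6, 13, 8, 2, 0, 3, 10, 4]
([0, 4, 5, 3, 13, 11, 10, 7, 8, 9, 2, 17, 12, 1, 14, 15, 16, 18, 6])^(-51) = (2 6 17 5 10 18 11)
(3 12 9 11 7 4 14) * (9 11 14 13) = (3 12 11 7 4 13 9 14) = [0, 1, 2, 12, 13, 5, 6, 4, 8, 14, 10, 7, 11, 9, 3]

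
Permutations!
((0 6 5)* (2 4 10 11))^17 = (0 5 6)(2 4 10 11)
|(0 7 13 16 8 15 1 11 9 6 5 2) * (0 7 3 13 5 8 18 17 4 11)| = 39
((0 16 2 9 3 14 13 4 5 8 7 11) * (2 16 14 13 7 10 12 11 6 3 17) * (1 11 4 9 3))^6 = ((0 14 7 6 1 11)(2 3 13 9 17)(4 5 8 10 12))^6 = (2 3 13 9 17)(4 5 8 10 12)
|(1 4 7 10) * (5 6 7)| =|(1 4 5 6 7 10)| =6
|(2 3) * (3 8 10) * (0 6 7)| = 12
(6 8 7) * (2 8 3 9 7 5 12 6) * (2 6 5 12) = (2 8 12 5)(3 9 7 6) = [0, 1, 8, 9, 4, 2, 3, 6, 12, 7, 10, 11, 5]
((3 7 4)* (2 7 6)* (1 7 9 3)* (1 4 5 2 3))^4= (1 9 2 5 7)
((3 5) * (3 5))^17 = (5)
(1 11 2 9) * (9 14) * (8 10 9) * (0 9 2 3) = (0 9 1 11 3)(2 14 8 10) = [9, 11, 14, 0, 4, 5, 6, 7, 10, 1, 2, 3, 12, 13, 8]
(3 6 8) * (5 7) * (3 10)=(3 6 8 10)(5 7)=[0, 1, 2, 6, 4, 7, 8, 5, 10, 9, 3]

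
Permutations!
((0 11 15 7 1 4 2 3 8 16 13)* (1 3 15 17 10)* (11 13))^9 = (0 13)(1 17 16 3 15 4 10 11 8 7 2)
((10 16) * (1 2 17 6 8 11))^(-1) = ((1 2 17 6 8 11)(10 16))^(-1) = (1 11 8 6 17 2)(10 16)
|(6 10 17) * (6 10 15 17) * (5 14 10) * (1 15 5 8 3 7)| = 12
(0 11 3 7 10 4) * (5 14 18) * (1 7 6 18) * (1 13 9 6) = (0 11 3 1 7 10 4)(5 14 13 9 6 18) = [11, 7, 2, 1, 0, 14, 18, 10, 8, 6, 4, 3, 12, 9, 13, 15, 16, 17, 5]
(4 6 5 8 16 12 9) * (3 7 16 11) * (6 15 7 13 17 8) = (3 13 17 8 11)(4 15 7 16 12 9)(5 6) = [0, 1, 2, 13, 15, 6, 5, 16, 11, 4, 10, 3, 9, 17, 14, 7, 12, 8]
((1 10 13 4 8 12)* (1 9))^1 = (1 10 13 4 8 12 9)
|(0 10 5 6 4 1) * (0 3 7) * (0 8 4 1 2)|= 10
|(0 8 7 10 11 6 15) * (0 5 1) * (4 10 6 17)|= 28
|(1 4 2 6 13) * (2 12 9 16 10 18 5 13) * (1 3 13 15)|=18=|(1 4 12 9 16 10 18 5 15)(2 6)(3 13)|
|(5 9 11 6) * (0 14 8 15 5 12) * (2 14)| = 10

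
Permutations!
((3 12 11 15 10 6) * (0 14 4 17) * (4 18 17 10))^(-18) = (0 18)(3 15 6 11 10 12 4)(14 17)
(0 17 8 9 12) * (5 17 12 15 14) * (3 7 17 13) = (0 12)(3 7 17 8 9 15 14 5 13) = [12, 1, 2, 7, 4, 13, 6, 17, 9, 15, 10, 11, 0, 3, 5, 14, 16, 8]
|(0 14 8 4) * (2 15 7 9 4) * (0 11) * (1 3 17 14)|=|(0 1 3 17 14 8 2 15 7 9 4 11)|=12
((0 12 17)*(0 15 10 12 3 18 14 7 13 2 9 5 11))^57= ((0 3 18 14 7 13 2 9 5 11)(10 12 17 15))^57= (0 9 7 3 5 13 18 11 2 14)(10 12 17 15)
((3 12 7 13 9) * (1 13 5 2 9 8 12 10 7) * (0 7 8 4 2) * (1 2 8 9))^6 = (13)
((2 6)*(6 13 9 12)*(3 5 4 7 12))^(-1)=(2 6 12 7 4 5 3 9 13)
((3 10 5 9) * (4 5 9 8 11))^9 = ((3 10 9)(4 5 8 11))^9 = (4 5 8 11)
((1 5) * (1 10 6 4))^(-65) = (10)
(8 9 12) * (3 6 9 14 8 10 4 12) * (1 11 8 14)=(14)(1 11 8)(3 6 9)(4 12 10)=[0, 11, 2, 6, 12, 5, 9, 7, 1, 3, 4, 8, 10, 13, 14]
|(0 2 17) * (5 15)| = 6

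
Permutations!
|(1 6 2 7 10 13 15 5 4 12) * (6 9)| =|(1 9 6 2 7 10 13 15 5 4 12)| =11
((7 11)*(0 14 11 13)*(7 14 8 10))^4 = (14)(0 13 7 10 8)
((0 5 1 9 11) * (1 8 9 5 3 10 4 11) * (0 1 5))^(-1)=(0 1 11 4 10 3)(5 9 8)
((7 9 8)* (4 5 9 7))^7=((4 5 9 8))^7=(4 8 9 5)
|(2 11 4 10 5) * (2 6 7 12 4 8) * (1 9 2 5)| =11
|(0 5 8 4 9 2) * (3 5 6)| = 8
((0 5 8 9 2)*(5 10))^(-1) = (0 2 9 8 5 10)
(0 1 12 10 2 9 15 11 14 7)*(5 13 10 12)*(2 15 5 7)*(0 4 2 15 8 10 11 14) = [1, 7, 9, 3, 2, 13, 6, 4, 10, 5, 8, 0, 12, 11, 15, 14] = (0 1 7 4 2 9 5 13 11)(8 10)(14 15)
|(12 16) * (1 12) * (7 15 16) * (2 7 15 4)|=|(1 12 15 16)(2 7 4)|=12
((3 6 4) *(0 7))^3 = (0 7) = ((0 7)(3 6 4))^3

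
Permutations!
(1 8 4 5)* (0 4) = (0 4 5 1 8) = [4, 8, 2, 3, 5, 1, 6, 7, 0]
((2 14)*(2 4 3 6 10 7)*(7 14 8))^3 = (3 14 6 4 10)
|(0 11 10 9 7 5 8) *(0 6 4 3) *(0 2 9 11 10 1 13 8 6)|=|(0 10 11 1 13 8)(2 9 7 5 6 4 3)|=42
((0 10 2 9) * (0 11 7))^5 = ((0 10 2 9 11 7))^5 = (0 7 11 9 2 10)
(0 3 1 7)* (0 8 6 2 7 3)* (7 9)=[0, 3, 9, 1, 4, 5, 2, 8, 6, 7]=(1 3)(2 9 7 8 6)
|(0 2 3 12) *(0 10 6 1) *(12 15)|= 8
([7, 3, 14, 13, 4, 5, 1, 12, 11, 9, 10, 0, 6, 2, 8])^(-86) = (0 12 1 13 14 11 7 6 3 2 8)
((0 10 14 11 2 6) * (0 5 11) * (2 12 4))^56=(0 14 10)(2 5 12)(4 6 11)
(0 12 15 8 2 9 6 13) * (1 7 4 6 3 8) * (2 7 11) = [12, 11, 9, 8, 6, 5, 13, 4, 7, 3, 10, 2, 15, 0, 14, 1] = (0 12 15 1 11 2 9 3 8 7 4 6 13)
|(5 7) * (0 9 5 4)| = |(0 9 5 7 4)| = 5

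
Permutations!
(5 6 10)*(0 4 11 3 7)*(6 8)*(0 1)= (0 4 11 3 7 1)(5 8 6 10)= [4, 0, 2, 7, 11, 8, 10, 1, 6, 9, 5, 3]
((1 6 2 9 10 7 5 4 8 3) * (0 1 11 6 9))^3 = (0 10 4 11)(1 7 8 6)(2 9 5 3)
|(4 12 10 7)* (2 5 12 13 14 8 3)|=10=|(2 5 12 10 7 4 13 14 8 3)|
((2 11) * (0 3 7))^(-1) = (0 7 3)(2 11)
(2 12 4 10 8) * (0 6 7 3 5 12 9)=(0 6 7 3 5 12 4 10 8 2 9)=[6, 1, 9, 5, 10, 12, 7, 3, 2, 0, 8, 11, 4]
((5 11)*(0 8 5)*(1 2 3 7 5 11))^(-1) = (0 11 8)(1 5 7 3 2)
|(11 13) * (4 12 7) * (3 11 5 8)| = |(3 11 13 5 8)(4 12 7)| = 15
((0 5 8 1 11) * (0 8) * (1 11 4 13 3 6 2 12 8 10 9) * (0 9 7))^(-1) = (0 7 10 11 8 12 2 6 3 13 4 1 9 5)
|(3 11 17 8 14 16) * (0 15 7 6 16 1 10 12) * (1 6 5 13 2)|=|(0 15 7 5 13 2 1 10 12)(3 11 17 8 14 6 16)|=63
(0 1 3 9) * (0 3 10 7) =[1, 10, 2, 9, 4, 5, 6, 0, 8, 3, 7] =(0 1 10 7)(3 9)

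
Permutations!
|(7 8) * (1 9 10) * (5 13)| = 6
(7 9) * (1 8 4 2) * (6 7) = [0, 8, 1, 3, 2, 5, 7, 9, 4, 6] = (1 8 4 2)(6 7 9)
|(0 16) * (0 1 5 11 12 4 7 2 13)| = |(0 16 1 5 11 12 4 7 2 13)| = 10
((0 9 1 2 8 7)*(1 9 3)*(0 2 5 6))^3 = ((9)(0 3 1 5 6)(2 8 7))^3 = (9)(0 5 3 6 1)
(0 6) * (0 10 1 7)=(0 6 10 1 7)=[6, 7, 2, 3, 4, 5, 10, 0, 8, 9, 1]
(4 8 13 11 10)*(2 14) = (2 14)(4 8 13 11 10) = [0, 1, 14, 3, 8, 5, 6, 7, 13, 9, 4, 10, 12, 11, 2]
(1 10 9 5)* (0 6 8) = (0 6 8)(1 10 9 5) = [6, 10, 2, 3, 4, 1, 8, 7, 0, 5, 9]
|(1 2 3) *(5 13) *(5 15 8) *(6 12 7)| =|(1 2 3)(5 13 15 8)(6 12 7)| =12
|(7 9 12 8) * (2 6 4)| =12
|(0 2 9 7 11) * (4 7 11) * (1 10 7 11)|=|(0 2 9 1 10 7 4 11)|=8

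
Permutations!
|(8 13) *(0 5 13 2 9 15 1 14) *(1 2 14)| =15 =|(0 5 13 8 14)(2 9 15)|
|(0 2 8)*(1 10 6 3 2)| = 7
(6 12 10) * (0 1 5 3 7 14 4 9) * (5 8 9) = (0 1 8 9)(3 7 14 4 5)(6 12 10) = [1, 8, 2, 7, 5, 3, 12, 14, 9, 0, 6, 11, 10, 13, 4]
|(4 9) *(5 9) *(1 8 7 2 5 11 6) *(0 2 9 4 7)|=|(0 2 5 4 11 6 1 8)(7 9)|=8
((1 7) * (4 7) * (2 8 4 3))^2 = (1 2 4)(3 8 7)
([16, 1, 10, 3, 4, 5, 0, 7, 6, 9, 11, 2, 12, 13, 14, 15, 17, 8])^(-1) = (0 6 8 17 16)(2 11 10)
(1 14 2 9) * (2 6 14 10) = (1 10 2 9)(6 14) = [0, 10, 9, 3, 4, 5, 14, 7, 8, 1, 2, 11, 12, 13, 6]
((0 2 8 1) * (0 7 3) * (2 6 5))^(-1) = (0 3 7 1 8 2 5 6) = ((0 6 5 2 8 1 7 3))^(-1)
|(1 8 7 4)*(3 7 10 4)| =4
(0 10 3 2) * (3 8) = (0 10 8 3 2) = [10, 1, 0, 2, 4, 5, 6, 7, 3, 9, 8]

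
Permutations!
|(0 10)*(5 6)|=|(0 10)(5 6)|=2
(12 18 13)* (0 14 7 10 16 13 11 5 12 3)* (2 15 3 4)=(0 14 7 10 16 13 4 2 15 3)(5 12 18 11)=[14, 1, 15, 0, 2, 12, 6, 10, 8, 9, 16, 5, 18, 4, 7, 3, 13, 17, 11]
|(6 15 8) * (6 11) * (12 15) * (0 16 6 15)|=12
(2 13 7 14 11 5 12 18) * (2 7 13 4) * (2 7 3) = [0, 1, 4, 2, 7, 12, 6, 14, 8, 9, 10, 5, 18, 13, 11, 15, 16, 17, 3] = (2 4 7 14 11 5 12 18 3)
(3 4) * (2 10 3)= [0, 1, 10, 4, 2, 5, 6, 7, 8, 9, 3]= (2 10 3 4)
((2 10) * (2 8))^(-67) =((2 10 8))^(-67) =(2 8 10)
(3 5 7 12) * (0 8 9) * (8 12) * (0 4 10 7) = [12, 1, 2, 5, 10, 0, 6, 8, 9, 4, 7, 11, 3] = (0 12 3 5)(4 10 7 8 9)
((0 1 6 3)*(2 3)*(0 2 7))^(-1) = (0 7 6 1)(2 3)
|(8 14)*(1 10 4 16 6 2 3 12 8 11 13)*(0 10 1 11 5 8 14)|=|(0 10 4 16 6 2 3 12 14 5 8)(11 13)|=22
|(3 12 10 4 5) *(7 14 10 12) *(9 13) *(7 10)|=4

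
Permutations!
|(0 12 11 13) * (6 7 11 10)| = 7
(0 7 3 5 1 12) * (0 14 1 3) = [7, 12, 2, 5, 4, 3, 6, 0, 8, 9, 10, 11, 14, 13, 1] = (0 7)(1 12 14)(3 5)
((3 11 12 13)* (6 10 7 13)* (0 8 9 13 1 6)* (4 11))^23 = ((0 8 9 13 3 4 11 12)(1 6 10 7))^23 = (0 12 11 4 3 13 9 8)(1 7 10 6)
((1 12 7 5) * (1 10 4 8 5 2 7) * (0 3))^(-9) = ((0 3)(1 12)(2 7)(4 8 5 10))^(-9) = (0 3)(1 12)(2 7)(4 10 5 8)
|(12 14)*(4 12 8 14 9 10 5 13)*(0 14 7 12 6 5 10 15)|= 28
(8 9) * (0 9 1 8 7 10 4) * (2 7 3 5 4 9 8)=(0 8 1 2 7 10 9 3 5 4)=[8, 2, 7, 5, 0, 4, 6, 10, 1, 3, 9]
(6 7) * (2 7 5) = (2 7 6 5) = [0, 1, 7, 3, 4, 2, 5, 6]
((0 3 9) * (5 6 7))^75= ((0 3 9)(5 6 7))^75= (9)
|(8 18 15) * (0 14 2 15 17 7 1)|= 9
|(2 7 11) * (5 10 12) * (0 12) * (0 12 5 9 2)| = 8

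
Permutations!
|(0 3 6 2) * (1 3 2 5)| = |(0 2)(1 3 6 5)| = 4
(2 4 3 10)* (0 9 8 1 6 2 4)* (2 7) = [9, 6, 0, 10, 3, 5, 7, 2, 1, 8, 4] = (0 9 8 1 6 7 2)(3 10 4)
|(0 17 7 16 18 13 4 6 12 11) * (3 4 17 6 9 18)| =8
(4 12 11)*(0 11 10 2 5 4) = [11, 1, 5, 3, 12, 4, 6, 7, 8, 9, 2, 0, 10] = (0 11)(2 5 4 12 10)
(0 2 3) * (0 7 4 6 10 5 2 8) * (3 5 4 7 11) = [8, 1, 5, 11, 6, 2, 10, 7, 0, 9, 4, 3] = (0 8)(2 5)(3 11)(4 6 10)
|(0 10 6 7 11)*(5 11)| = 6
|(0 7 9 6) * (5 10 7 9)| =3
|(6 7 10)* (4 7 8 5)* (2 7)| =|(2 7 10 6 8 5 4)| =7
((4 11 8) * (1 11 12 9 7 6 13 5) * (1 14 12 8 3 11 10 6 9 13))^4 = (14)(1 10 6)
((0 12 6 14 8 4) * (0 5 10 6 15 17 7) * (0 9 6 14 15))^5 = (17)(0 12)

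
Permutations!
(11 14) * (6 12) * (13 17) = [0, 1, 2, 3, 4, 5, 12, 7, 8, 9, 10, 14, 6, 17, 11, 15, 16, 13] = (6 12)(11 14)(13 17)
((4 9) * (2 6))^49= ((2 6)(4 9))^49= (2 6)(4 9)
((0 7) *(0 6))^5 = (0 6 7)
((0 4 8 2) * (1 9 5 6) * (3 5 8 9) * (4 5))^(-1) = (0 2 8 9 4 3 1 6 5)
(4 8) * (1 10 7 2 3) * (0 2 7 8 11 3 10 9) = (0 2 10 8 4 11 3 1 9) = [2, 9, 10, 1, 11, 5, 6, 7, 4, 0, 8, 3]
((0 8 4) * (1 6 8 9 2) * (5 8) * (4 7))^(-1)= (0 4 7 8 5 6 1 2 9)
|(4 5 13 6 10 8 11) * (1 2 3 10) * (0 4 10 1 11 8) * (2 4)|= 10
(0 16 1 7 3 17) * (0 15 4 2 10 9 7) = [16, 0, 10, 17, 2, 5, 6, 3, 8, 7, 9, 11, 12, 13, 14, 4, 1, 15] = (0 16 1)(2 10 9 7 3 17 15 4)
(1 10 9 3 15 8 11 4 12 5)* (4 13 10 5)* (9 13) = (1 5)(3 15 8 11 9)(4 12)(10 13) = [0, 5, 2, 15, 12, 1, 6, 7, 11, 3, 13, 9, 4, 10, 14, 8]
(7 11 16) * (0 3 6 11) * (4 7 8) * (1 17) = (0 3 6 11 16 8 4 7)(1 17) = [3, 17, 2, 6, 7, 5, 11, 0, 4, 9, 10, 16, 12, 13, 14, 15, 8, 1]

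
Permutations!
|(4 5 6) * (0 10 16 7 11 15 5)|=|(0 10 16 7 11 15 5 6 4)|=9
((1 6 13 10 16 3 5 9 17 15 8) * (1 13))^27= ((1 6)(3 5 9 17 15 8 13 10 16))^27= (17)(1 6)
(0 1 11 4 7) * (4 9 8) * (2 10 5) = (0 1 11 9 8 4 7)(2 10 5) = [1, 11, 10, 3, 7, 2, 6, 0, 4, 8, 5, 9]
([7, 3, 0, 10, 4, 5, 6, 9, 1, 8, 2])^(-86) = (0 9 1 10)(2 7 8 3)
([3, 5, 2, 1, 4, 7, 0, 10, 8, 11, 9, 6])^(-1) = (0 6 11 9 10 7 5 1 3)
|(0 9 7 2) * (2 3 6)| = 6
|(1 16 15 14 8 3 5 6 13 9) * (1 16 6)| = |(1 6 13 9 16 15 14 8 3 5)| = 10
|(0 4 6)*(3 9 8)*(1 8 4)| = 7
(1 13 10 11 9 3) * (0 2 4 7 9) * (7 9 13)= (0 2 4 9 3 1 7 13 10 11)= [2, 7, 4, 1, 9, 5, 6, 13, 8, 3, 11, 0, 12, 10]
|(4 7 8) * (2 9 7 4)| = |(2 9 7 8)| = 4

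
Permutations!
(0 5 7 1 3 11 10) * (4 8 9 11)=[5, 3, 2, 4, 8, 7, 6, 1, 9, 11, 0, 10]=(0 5 7 1 3 4 8 9 11 10)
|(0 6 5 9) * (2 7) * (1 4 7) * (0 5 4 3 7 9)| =20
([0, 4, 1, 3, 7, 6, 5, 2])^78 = [0, 7, 4, 3, 2, 5, 6, 1]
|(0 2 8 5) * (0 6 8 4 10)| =12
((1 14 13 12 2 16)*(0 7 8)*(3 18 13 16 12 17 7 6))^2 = (0 3 13 7)(1 16 14)(6 18 17 8)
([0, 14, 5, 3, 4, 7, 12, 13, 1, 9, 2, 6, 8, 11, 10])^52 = [0, 6, 1, 3, 4, 14, 7, 10, 11, 9, 8, 5, 13, 2, 12]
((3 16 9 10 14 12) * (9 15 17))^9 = ((3 16 15 17 9 10 14 12))^9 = (3 16 15 17 9 10 14 12)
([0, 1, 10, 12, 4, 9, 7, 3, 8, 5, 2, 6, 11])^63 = [0, 1, 10, 6, 4, 9, 12, 11, 8, 5, 2, 3, 7]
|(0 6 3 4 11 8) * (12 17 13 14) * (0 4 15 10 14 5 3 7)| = 24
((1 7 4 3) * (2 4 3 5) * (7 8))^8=(8)(2 5 4)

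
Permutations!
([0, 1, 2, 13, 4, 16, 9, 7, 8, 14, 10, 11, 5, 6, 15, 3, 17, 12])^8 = (17)(3 6 14)(9 15 13)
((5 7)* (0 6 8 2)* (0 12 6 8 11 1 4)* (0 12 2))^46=(1 4 12 6 11)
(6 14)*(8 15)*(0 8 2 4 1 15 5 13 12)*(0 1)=[8, 15, 4, 3, 0, 13, 14, 7, 5, 9, 10, 11, 1, 12, 6, 2]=(0 8 5 13 12 1 15 2 4)(6 14)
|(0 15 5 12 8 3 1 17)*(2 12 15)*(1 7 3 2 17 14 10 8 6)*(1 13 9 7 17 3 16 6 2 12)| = 30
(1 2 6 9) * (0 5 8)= (0 5 8)(1 2 6 9)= [5, 2, 6, 3, 4, 8, 9, 7, 0, 1]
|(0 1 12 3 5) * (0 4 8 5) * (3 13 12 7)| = 12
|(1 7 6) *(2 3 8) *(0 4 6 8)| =|(0 4 6 1 7 8 2 3)| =8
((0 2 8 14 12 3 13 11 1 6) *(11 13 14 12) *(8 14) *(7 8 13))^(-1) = (0 6 1 11 14 2)(3 12 8 7 13)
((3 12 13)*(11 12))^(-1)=((3 11 12 13))^(-1)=(3 13 12 11)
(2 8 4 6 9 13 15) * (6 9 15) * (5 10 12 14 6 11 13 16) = [0, 1, 8, 3, 9, 10, 15, 7, 4, 16, 12, 13, 14, 11, 6, 2, 5] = (2 8 4 9 16 5 10 12 14 6 15)(11 13)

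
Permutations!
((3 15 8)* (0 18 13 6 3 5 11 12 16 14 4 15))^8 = ((0 18 13 6 3)(4 15 8 5 11 12 16 14))^8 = (0 6 18 3 13)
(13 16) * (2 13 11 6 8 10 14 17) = (2 13 16 11 6 8 10 14 17) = [0, 1, 13, 3, 4, 5, 8, 7, 10, 9, 14, 6, 12, 16, 17, 15, 11, 2]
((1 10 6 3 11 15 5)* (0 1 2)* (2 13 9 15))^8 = ((0 1 10 6 3 11 2)(5 13 9 15))^8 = (15)(0 1 10 6 3 11 2)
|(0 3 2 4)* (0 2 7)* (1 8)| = |(0 3 7)(1 8)(2 4)| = 6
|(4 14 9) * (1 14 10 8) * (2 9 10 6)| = |(1 14 10 8)(2 9 4 6)| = 4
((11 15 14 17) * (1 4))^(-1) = (1 4)(11 17 14 15)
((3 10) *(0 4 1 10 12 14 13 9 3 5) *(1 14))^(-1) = (0 5 10 1 12 3 9 13 14 4)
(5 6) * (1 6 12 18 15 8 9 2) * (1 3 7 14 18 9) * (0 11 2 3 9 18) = (0 11 2 9 3 7 14)(1 6 5 12 18 15 8) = [11, 6, 9, 7, 4, 12, 5, 14, 1, 3, 10, 2, 18, 13, 0, 8, 16, 17, 15]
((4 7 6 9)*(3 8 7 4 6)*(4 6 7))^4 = ((3 8 4 6 9 7))^4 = (3 9 4)(6 8 7)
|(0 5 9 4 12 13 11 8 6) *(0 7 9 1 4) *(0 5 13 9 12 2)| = 12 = |(0 13 11 8 6 7 12 9 5 1 4 2)|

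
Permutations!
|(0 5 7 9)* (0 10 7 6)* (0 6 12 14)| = |(0 5 12 14)(7 9 10)| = 12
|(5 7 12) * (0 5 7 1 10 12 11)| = |(0 5 1 10 12 7 11)| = 7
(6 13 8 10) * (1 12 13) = (1 12 13 8 10 6) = [0, 12, 2, 3, 4, 5, 1, 7, 10, 9, 6, 11, 13, 8]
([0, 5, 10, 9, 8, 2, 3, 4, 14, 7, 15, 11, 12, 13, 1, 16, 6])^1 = [0, 5, 10, 9, 8, 2, 3, 4, 14, 7, 15, 11, 12, 13, 1, 16, 6]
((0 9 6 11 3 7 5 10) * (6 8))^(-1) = ((0 9 8 6 11 3 7 5 10))^(-1) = (0 10 5 7 3 11 6 8 9)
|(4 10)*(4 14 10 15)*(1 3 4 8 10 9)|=8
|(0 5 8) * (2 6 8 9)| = |(0 5 9 2 6 8)| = 6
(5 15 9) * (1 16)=(1 16)(5 15 9)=[0, 16, 2, 3, 4, 15, 6, 7, 8, 5, 10, 11, 12, 13, 14, 9, 1]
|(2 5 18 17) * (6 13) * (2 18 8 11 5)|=6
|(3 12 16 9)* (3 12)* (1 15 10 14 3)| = 15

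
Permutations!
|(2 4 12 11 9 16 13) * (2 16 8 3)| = |(2 4 12 11 9 8 3)(13 16)| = 14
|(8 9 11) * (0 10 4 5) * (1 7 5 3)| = |(0 10 4 3 1 7 5)(8 9 11)| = 21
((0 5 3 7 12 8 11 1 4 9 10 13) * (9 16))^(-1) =(0 13 10 9 16 4 1 11 8 12 7 3 5)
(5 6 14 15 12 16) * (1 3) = (1 3)(5 6 14 15 12 16) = [0, 3, 2, 1, 4, 6, 14, 7, 8, 9, 10, 11, 16, 13, 15, 12, 5]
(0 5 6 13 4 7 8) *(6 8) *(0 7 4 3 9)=[5, 1, 2, 9, 4, 8, 13, 6, 7, 0, 10, 11, 12, 3]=(0 5 8 7 6 13 3 9)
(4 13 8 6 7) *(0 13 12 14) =[13, 1, 2, 3, 12, 5, 7, 4, 6, 9, 10, 11, 14, 8, 0] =(0 13 8 6 7 4 12 14)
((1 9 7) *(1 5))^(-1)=((1 9 7 5))^(-1)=(1 5 7 9)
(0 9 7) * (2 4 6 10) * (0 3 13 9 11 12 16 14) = (0 11 12 16 14)(2 4 6 10)(3 13 9 7) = [11, 1, 4, 13, 6, 5, 10, 3, 8, 7, 2, 12, 16, 9, 0, 15, 14]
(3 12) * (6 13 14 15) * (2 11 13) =[0, 1, 11, 12, 4, 5, 2, 7, 8, 9, 10, 13, 3, 14, 15, 6] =(2 11 13 14 15 6)(3 12)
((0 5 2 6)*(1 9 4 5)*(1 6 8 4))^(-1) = (0 6)(1 9)(2 5 4 8)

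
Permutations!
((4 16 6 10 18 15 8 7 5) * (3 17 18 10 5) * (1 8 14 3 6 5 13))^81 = ((1 8 7 6 13)(3 17 18 15 14)(4 16 5))^81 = (1 8 7 6 13)(3 17 18 15 14)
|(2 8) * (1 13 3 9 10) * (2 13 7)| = |(1 7 2 8 13 3 9 10)| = 8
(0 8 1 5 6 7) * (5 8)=(0 5 6 7)(1 8)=[5, 8, 2, 3, 4, 6, 7, 0, 1]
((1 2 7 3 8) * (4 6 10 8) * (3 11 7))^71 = (1 2 3 4 6 10 8)(7 11)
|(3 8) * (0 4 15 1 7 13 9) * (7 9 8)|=|(0 4 15 1 9)(3 7 13 8)|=20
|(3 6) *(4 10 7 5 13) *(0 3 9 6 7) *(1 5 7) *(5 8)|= 8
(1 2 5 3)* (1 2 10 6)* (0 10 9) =(0 10 6 1 9)(2 5 3) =[10, 9, 5, 2, 4, 3, 1, 7, 8, 0, 6]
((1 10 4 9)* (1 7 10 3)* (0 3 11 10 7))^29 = (0 3 1 11 10 4 9)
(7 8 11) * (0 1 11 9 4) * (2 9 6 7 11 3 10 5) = (11)(0 1 3 10 5 2 9 4)(6 7 8) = [1, 3, 9, 10, 0, 2, 7, 8, 6, 4, 5, 11]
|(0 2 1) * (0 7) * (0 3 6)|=6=|(0 2 1 7 3 6)|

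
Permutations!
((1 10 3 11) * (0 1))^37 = (0 10 11 1 3)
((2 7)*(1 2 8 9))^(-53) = (1 7 9 2 8)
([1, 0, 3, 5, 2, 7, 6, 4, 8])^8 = [0, 1, 7, 4, 5, 2, 6, 3, 8]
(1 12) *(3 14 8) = (1 12)(3 14 8) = [0, 12, 2, 14, 4, 5, 6, 7, 3, 9, 10, 11, 1, 13, 8]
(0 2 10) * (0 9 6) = (0 2 10 9 6) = [2, 1, 10, 3, 4, 5, 0, 7, 8, 6, 9]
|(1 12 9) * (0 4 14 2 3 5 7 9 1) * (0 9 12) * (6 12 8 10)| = 12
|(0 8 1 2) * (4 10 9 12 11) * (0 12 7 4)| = 12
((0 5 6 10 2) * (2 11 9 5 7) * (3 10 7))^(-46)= ((0 3 10 11 9 5 6 7 2))^(-46)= (0 2 7 6 5 9 11 10 3)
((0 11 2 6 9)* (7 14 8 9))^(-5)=(0 6 8 11 7 9 2 14)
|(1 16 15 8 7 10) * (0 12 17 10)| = 9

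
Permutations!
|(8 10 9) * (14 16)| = |(8 10 9)(14 16)| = 6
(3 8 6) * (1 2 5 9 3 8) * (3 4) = (1 2 5 9 4 3)(6 8) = [0, 2, 5, 1, 3, 9, 8, 7, 6, 4]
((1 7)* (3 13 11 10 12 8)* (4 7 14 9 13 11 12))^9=(1 4 11 8 13 14 7 10 3 12 9)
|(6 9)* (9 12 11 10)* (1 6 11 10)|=6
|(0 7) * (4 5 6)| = |(0 7)(4 5 6)| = 6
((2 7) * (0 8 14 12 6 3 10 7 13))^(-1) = ((0 8 14 12 6 3 10 7 2 13))^(-1) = (0 13 2 7 10 3 6 12 14 8)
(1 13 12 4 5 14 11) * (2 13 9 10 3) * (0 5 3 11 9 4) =(0 5 14 9 10 11 1 4 3 2 13 12) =[5, 4, 13, 2, 3, 14, 6, 7, 8, 10, 11, 1, 0, 12, 9]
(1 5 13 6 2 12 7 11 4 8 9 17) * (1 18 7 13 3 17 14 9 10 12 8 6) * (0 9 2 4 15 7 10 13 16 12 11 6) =(0 9 14 2 8 13 1 5 3 17 18 10 11 15 7 6 4)(12 16) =[9, 5, 8, 17, 0, 3, 4, 6, 13, 14, 11, 15, 16, 1, 2, 7, 12, 18, 10]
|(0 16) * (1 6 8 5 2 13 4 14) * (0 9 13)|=|(0 16 9 13 4 14 1 6 8 5 2)|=11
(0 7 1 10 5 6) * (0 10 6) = (0 7 1 6 10 5) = [7, 6, 2, 3, 4, 0, 10, 1, 8, 9, 5]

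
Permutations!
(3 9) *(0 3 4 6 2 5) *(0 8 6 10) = (0 3 9 4 10)(2 5 8 6) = [3, 1, 5, 9, 10, 8, 2, 7, 6, 4, 0]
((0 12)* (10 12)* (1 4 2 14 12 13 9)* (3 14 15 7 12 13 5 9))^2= (0 5 1 2 7)(3 13 14)(4 15 12 10 9)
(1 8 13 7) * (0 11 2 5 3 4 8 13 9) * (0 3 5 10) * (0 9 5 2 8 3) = [11, 13, 10, 4, 3, 2, 6, 1, 5, 0, 9, 8, 12, 7] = (0 11 8 5 2 10 9)(1 13 7)(3 4)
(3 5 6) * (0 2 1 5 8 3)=(0 2 1 5 6)(3 8)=[2, 5, 1, 8, 4, 6, 0, 7, 3]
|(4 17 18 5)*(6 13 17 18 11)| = 12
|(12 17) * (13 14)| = |(12 17)(13 14)| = 2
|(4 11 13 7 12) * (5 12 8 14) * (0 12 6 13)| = 12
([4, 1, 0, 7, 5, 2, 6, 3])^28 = (7)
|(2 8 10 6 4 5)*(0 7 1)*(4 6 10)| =12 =|(10)(0 7 1)(2 8 4 5)|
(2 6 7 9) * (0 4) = (0 4)(2 6 7 9) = [4, 1, 6, 3, 0, 5, 7, 9, 8, 2]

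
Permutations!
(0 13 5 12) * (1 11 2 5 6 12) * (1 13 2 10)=(0 2 5 13 6 12)(1 11 10)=[2, 11, 5, 3, 4, 13, 12, 7, 8, 9, 1, 10, 0, 6]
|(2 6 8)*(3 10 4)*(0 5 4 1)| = |(0 5 4 3 10 1)(2 6 8)| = 6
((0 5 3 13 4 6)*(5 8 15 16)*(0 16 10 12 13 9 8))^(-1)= (3 5 16 6 4 13 12 10 15 8 9)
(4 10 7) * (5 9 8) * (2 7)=(2 7 4 10)(5 9 8)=[0, 1, 7, 3, 10, 9, 6, 4, 5, 8, 2]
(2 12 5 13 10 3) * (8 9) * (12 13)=(2 13 10 3)(5 12)(8 9)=[0, 1, 13, 2, 4, 12, 6, 7, 9, 8, 3, 11, 5, 10]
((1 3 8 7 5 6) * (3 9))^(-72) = ((1 9 3 8 7 5 6))^(-72) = (1 5 8 9 6 7 3)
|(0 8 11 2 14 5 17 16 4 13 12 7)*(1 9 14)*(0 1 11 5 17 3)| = 36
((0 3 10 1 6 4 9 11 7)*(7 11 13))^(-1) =(0 7 13 9 4 6 1 10 3)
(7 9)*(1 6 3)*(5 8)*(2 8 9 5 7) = [0, 6, 8, 1, 4, 9, 3, 5, 7, 2] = (1 6 3)(2 8 7 5 9)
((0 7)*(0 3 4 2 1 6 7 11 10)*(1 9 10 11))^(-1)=((11)(0 1 6 7 3 4 2 9 10))^(-1)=(11)(0 10 9 2 4 3 7 6 1)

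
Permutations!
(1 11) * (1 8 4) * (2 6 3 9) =[0, 11, 6, 9, 1, 5, 3, 7, 4, 2, 10, 8] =(1 11 8 4)(2 6 3 9)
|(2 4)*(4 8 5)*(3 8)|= |(2 3 8 5 4)|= 5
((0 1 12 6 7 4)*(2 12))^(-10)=(0 6 1 7 2 4 12)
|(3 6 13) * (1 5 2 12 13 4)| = |(1 5 2 12 13 3 6 4)| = 8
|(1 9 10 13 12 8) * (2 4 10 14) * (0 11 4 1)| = 28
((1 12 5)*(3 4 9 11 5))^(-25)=((1 12 3 4 9 11 5))^(-25)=(1 4 5 3 11 12 9)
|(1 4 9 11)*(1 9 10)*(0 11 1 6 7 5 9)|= |(0 11)(1 4 10 6 7 5 9)|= 14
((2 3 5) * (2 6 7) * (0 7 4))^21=((0 7 2 3 5 6 4))^21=(7)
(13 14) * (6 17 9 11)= [0, 1, 2, 3, 4, 5, 17, 7, 8, 11, 10, 6, 12, 14, 13, 15, 16, 9]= (6 17 9 11)(13 14)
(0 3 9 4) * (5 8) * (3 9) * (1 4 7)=(0 9 7 1 4)(5 8)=[9, 4, 2, 3, 0, 8, 6, 1, 5, 7]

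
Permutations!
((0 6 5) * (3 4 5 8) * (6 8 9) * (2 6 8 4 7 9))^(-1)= ((0 4 5)(2 6)(3 7 9 8))^(-1)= (0 5 4)(2 6)(3 8 9 7)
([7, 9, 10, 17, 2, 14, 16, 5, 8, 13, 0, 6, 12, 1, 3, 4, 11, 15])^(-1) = (0 10 2 4 15 17 3 14 5 7)(1 13 9)(6 11 16)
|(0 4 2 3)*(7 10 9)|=|(0 4 2 3)(7 10 9)|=12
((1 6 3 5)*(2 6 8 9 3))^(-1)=((1 8 9 3 5)(2 6))^(-1)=(1 5 3 9 8)(2 6)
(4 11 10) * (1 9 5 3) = (1 9 5 3)(4 11 10) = [0, 9, 2, 1, 11, 3, 6, 7, 8, 5, 4, 10]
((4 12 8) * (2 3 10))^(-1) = (2 10 3)(4 8 12)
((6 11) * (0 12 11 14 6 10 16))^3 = ((0 12 11 10 16)(6 14))^3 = (0 10 12 16 11)(6 14)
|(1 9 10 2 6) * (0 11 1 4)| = 8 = |(0 11 1 9 10 2 6 4)|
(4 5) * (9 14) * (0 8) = (0 8)(4 5)(9 14) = [8, 1, 2, 3, 5, 4, 6, 7, 0, 14, 10, 11, 12, 13, 9]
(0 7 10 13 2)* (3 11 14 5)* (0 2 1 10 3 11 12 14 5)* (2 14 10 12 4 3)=(0 7 2 14)(1 12 10 13)(3 4)(5 11)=[7, 12, 14, 4, 3, 11, 6, 2, 8, 9, 13, 5, 10, 1, 0]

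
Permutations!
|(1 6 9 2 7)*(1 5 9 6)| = 4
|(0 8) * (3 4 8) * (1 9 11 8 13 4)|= |(0 3 1 9 11 8)(4 13)|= 6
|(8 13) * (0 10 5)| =6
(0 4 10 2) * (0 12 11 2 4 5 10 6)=[5, 1, 12, 3, 6, 10, 0, 7, 8, 9, 4, 2, 11]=(0 5 10 4 6)(2 12 11)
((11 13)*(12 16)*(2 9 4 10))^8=(16)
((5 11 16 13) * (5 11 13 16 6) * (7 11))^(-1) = (16)(5 6 11 7 13)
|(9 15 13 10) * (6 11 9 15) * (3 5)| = |(3 5)(6 11 9)(10 15 13)| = 6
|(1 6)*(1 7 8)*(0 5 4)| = |(0 5 4)(1 6 7 8)| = 12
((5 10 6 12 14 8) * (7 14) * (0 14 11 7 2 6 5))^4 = (0 14 8)(2 6 12)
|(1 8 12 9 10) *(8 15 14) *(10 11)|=8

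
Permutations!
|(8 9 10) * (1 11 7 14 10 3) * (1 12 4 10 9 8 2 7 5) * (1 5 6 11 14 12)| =|(1 14 9 3)(2 7 12 4 10)(6 11)| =20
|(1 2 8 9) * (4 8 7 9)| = 4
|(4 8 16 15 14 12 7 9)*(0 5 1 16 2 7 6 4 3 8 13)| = 10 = |(0 5 1 16 15 14 12 6 4 13)(2 7 9 3 8)|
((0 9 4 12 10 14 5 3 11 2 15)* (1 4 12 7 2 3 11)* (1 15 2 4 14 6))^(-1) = (0 15 3 11 5 14 1 6 10 12 9)(4 7)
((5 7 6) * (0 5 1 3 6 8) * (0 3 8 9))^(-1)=((0 5 7 9)(1 8 3 6))^(-1)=(0 9 7 5)(1 6 3 8)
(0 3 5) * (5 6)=[3, 1, 2, 6, 4, 0, 5]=(0 3 6 5)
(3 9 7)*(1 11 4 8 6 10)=[0, 11, 2, 9, 8, 5, 10, 3, 6, 7, 1, 4]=(1 11 4 8 6 10)(3 9 7)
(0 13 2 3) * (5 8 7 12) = (0 13 2 3)(5 8 7 12) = [13, 1, 3, 0, 4, 8, 6, 12, 7, 9, 10, 11, 5, 2]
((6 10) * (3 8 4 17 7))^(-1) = (3 7 17 4 8)(6 10)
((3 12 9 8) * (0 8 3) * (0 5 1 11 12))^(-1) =(0 3 9 12 11 1 5 8)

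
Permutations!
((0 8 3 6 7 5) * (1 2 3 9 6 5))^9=((0 8 9 6 7 1 2 3 5))^9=(9)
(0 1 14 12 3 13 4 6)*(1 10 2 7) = (0 10 2 7 1 14 12 3 13 4 6) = [10, 14, 7, 13, 6, 5, 0, 1, 8, 9, 2, 11, 3, 4, 12]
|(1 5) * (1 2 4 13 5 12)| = 4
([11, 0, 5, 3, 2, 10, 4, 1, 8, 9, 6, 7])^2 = [7, 11, 10, 3, 5, 6, 2, 0, 8, 9, 4, 1]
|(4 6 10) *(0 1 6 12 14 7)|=8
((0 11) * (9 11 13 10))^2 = ((0 13 10 9 11))^2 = (0 10 11 13 9)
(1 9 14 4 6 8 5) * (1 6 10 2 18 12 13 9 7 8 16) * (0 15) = (0 15)(1 7 8 5 6 16)(2 18 12 13 9 14 4 10) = [15, 7, 18, 3, 10, 6, 16, 8, 5, 14, 2, 11, 13, 9, 4, 0, 1, 17, 12]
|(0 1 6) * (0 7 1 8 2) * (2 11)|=12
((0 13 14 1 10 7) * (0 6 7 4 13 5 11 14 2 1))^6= (0 11)(1 10 4 13 2)(5 14)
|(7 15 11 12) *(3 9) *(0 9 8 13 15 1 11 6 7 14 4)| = 13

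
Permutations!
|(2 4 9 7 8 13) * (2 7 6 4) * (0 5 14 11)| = 12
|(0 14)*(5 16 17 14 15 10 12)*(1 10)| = |(0 15 1 10 12 5 16 17 14)| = 9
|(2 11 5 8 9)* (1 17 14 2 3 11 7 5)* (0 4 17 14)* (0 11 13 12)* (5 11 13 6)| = 5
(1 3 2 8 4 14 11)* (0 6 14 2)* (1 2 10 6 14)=(0 14 11 2 8 4 10 6 1 3)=[14, 3, 8, 0, 10, 5, 1, 7, 4, 9, 6, 2, 12, 13, 11]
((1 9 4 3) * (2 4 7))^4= ((1 9 7 2 4 3))^4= (1 4 7)(2 9 3)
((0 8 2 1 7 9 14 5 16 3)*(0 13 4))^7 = ((0 8 2 1 7 9 14 5 16 3 13 4))^7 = (0 5 2 3 7 4 14 8 16 1 13 9)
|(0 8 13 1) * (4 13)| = 5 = |(0 8 4 13 1)|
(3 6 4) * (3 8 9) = (3 6 4 8 9) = [0, 1, 2, 6, 8, 5, 4, 7, 9, 3]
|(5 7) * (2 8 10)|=6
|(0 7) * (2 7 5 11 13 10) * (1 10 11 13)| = 8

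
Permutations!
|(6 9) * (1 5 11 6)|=|(1 5 11 6 9)|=5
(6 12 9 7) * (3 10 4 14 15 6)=(3 10 4 14 15 6 12 9 7)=[0, 1, 2, 10, 14, 5, 12, 3, 8, 7, 4, 11, 9, 13, 15, 6]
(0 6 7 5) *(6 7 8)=[7, 1, 2, 3, 4, 0, 8, 5, 6]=(0 7 5)(6 8)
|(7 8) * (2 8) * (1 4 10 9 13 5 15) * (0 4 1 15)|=|(15)(0 4 10 9 13 5)(2 8 7)|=6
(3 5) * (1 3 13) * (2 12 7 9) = [0, 3, 12, 5, 4, 13, 6, 9, 8, 2, 10, 11, 7, 1] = (1 3 5 13)(2 12 7 9)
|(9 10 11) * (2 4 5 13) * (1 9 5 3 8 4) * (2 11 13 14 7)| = 9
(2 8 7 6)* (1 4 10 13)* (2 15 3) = [0, 4, 8, 2, 10, 5, 15, 6, 7, 9, 13, 11, 12, 1, 14, 3] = (1 4 10 13)(2 8 7 6 15 3)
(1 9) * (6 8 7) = (1 9)(6 8 7) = [0, 9, 2, 3, 4, 5, 8, 6, 7, 1]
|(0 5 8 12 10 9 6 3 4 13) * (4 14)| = 11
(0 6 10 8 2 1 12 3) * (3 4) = (0 6 10 8 2 1 12 4 3) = [6, 12, 1, 0, 3, 5, 10, 7, 2, 9, 8, 11, 4]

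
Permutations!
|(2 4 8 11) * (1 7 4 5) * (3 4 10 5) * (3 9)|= |(1 7 10 5)(2 9 3 4 8 11)|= 12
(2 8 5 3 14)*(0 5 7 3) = [5, 1, 8, 14, 4, 0, 6, 3, 7, 9, 10, 11, 12, 13, 2] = (0 5)(2 8 7 3 14)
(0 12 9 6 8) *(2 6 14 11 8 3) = (0 12 9 14 11 8)(2 6 3) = [12, 1, 6, 2, 4, 5, 3, 7, 0, 14, 10, 8, 9, 13, 11]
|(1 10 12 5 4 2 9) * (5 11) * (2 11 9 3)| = 12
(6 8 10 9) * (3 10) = (3 10 9 6 8) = [0, 1, 2, 10, 4, 5, 8, 7, 3, 6, 9]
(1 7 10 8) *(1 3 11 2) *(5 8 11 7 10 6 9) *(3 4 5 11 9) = (1 10 9 11 2)(3 7 6)(4 5 8) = [0, 10, 1, 7, 5, 8, 3, 6, 4, 11, 9, 2]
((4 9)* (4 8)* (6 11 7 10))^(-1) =((4 9 8)(6 11 7 10))^(-1) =(4 8 9)(6 10 7 11)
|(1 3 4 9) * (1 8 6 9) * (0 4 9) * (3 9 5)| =|(0 4 1 9 8 6)(3 5)| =6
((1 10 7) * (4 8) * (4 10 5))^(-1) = ((1 5 4 8 10 7))^(-1) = (1 7 10 8 4 5)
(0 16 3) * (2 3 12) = (0 16 12 2 3) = [16, 1, 3, 0, 4, 5, 6, 7, 8, 9, 10, 11, 2, 13, 14, 15, 12]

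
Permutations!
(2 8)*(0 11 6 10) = (0 11 6 10)(2 8) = [11, 1, 8, 3, 4, 5, 10, 7, 2, 9, 0, 6]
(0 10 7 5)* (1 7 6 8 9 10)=(0 1 7 5)(6 8 9 10)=[1, 7, 2, 3, 4, 0, 8, 5, 9, 10, 6]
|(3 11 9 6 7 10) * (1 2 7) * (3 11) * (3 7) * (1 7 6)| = 8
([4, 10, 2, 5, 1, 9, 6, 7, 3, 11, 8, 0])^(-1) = [11, 4, 2, 8, 0, 3, 6, 7, 10, 5, 1, 9]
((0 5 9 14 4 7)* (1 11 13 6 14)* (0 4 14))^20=((14)(0 5 9 1 11 13 6)(4 7))^20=(14)(0 6 13 11 1 9 5)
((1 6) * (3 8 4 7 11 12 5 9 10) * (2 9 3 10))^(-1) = (1 6)(2 9)(3 5 12 11 7 4 8)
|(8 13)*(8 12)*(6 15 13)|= 5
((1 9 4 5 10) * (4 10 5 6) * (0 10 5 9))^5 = ((0 10 1)(4 6)(5 9))^5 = (0 1 10)(4 6)(5 9)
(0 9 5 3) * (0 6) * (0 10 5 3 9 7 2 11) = (0 7 2 11)(3 6 10 5 9) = [7, 1, 11, 6, 4, 9, 10, 2, 8, 3, 5, 0]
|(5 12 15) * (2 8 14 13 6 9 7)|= 21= |(2 8 14 13 6 9 7)(5 12 15)|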